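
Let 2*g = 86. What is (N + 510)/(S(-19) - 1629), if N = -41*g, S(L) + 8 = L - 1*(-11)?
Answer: 179/235 ≈ 0.76170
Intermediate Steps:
g = 43 (g = (½)*86 = 43)
S(L) = 3 + L (S(L) = -8 + (L - 1*(-11)) = -8 + (L + 11) = -8 + (11 + L) = 3 + L)
N = -1763 (N = -41*43 = -1763)
(N + 510)/(S(-19) - 1629) = (-1763 + 510)/((3 - 19) - 1629) = -1253/(-16 - 1629) = -1253/(-1645) = -1253*(-1/1645) = 179/235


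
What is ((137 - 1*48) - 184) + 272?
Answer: 177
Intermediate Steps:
((137 - 1*48) - 184) + 272 = ((137 - 48) - 184) + 272 = (89 - 184) + 272 = -95 + 272 = 177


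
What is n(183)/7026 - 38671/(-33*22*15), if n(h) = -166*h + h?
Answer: -4760092/6376095 ≈ -0.74655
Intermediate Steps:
n(h) = -165*h
n(183)/7026 - 38671/(-33*22*15) = -165*183/7026 - 38671/(-33*22*15) = -30195*1/7026 - 38671/((-726*15)) = -10065/2342 - 38671/(-10890) = -10065/2342 - 38671*(-1/10890) = -10065/2342 + 38671/10890 = -4760092/6376095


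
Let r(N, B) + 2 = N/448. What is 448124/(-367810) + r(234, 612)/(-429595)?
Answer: -4312252812561/3539409147680 ≈ -1.2184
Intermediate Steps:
r(N, B) = -2 + N/448
448124/(-367810) + r(234, 612)/(-429595) = 448124/(-367810) + (-2 + (1/448)*234)/(-429595) = 448124*(-1/367810) + (-2 + 117/224)*(-1/429595) = -224062/183905 - 331/224*(-1/429595) = -224062/183905 + 331/96229280 = -4312252812561/3539409147680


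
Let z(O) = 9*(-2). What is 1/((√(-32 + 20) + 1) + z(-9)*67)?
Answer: -1205/1452037 - 2*I*√3/1452037 ≈ -0.00082987 - 2.3857e-6*I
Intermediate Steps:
z(O) = -18
1/((√(-32 + 20) + 1) + z(-9)*67) = 1/((√(-32 + 20) + 1) - 18*67) = 1/((√(-12) + 1) - 1206) = 1/((2*I*√3 + 1) - 1206) = 1/((1 + 2*I*√3) - 1206) = 1/(-1205 + 2*I*√3)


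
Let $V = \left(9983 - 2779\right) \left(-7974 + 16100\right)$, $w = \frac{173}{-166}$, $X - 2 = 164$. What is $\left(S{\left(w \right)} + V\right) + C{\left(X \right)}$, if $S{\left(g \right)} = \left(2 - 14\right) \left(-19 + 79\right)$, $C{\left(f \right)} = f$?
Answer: $58539150$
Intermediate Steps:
$X = 166$ ($X = 2 + 164 = 166$)
$w = - \frac{173}{166}$ ($w = 173 \left(- \frac{1}{166}\right) = - \frac{173}{166} \approx -1.0422$)
$S{\left(g \right)} = -720$ ($S{\left(g \right)} = \left(-12\right) 60 = -720$)
$V = 58539704$ ($V = 7204 \cdot 8126 = 58539704$)
$\left(S{\left(w \right)} + V\right) + C{\left(X \right)} = \left(-720 + 58539704\right) + 166 = 58538984 + 166 = 58539150$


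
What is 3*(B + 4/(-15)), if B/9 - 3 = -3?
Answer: -⅘ ≈ -0.80000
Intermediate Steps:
B = 0 (B = 27 + 9*(-3) = 27 - 27 = 0)
3*(B + 4/(-15)) = 3*(0 + 4/(-15)) = 3*(0 + 4*(-1/15)) = 3*(0 - 4/15) = 3*(-4/15) = -⅘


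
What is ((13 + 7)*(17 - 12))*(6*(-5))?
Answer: -3000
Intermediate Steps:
((13 + 7)*(17 - 12))*(6*(-5)) = (20*5)*(-30) = 100*(-30) = -3000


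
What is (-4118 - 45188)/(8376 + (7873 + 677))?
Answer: -24653/8463 ≈ -2.9130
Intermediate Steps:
(-4118 - 45188)/(8376 + (7873 + 677)) = -49306/(8376 + 8550) = -49306/16926 = -49306*1/16926 = -24653/8463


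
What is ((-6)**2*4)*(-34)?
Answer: -4896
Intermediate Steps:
((-6)**2*4)*(-34) = (36*4)*(-34) = 144*(-34) = -4896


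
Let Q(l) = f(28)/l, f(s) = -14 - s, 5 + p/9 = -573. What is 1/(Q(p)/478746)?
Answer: 415072782/7 ≈ 5.9296e+7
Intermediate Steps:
p = -5202 (p = -45 + 9*(-573) = -45 - 5157 = -5202)
Q(l) = -42/l (Q(l) = (-14 - 1*28)/l = (-14 - 28)/l = -42/l)
1/(Q(p)/478746) = 1/(-42/(-5202)/478746) = 1/(-42*(-1/5202)*(1/478746)) = 1/((7/867)*(1/478746)) = 1/(7/415072782) = 415072782/7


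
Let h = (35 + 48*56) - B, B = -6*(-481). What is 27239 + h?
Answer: 27076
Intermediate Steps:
B = 2886
h = -163 (h = (35 + 48*56) - 1*2886 = (35 + 2688) - 2886 = 2723 - 2886 = -163)
27239 + h = 27239 - 163 = 27076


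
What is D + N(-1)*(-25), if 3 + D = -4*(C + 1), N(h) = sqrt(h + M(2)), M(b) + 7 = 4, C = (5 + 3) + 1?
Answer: -43 - 50*I ≈ -43.0 - 50.0*I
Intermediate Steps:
C = 9 (C = 8 + 1 = 9)
M(b) = -3 (M(b) = -7 + 4 = -3)
N(h) = sqrt(-3 + h) (N(h) = sqrt(h - 3) = sqrt(-3 + h))
D = -43 (D = -3 - 4*(9 + 1) = -3 - 4*10 = -3 - 40 = -43)
D + N(-1)*(-25) = -43 + sqrt(-3 - 1)*(-25) = -43 + sqrt(-4)*(-25) = -43 + (2*I)*(-25) = -43 - 50*I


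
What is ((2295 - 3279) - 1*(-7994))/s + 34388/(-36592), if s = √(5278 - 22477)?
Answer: -8597/9148 - 7010*I*√39/819 ≈ -0.93977 - 53.452*I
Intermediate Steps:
s = 21*I*√39 (s = √(-17199) = 21*I*√39 ≈ 131.15*I)
((2295 - 3279) - 1*(-7994))/s + 34388/(-36592) = ((2295 - 3279) - 1*(-7994))/((21*I*√39)) + 34388/(-36592) = (-984 + 7994)*(-I*√39/819) + 34388*(-1/36592) = 7010*(-I*√39/819) - 8597/9148 = -7010*I*√39/819 - 8597/9148 = -8597/9148 - 7010*I*√39/819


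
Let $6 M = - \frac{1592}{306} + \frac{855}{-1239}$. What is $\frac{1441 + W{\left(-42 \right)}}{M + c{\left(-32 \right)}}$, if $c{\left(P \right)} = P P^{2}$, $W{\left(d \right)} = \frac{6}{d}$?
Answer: $- \frac{546277932}{12423835265} \approx -0.04397$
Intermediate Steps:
$M = - \frac{372353}{379134}$ ($M = \frac{- \frac{1592}{306} + \frac{855}{-1239}}{6} = \frac{\left(-1592\right) \frac{1}{306} + 855 \left(- \frac{1}{1239}\right)}{6} = \frac{- \frac{796}{153} - \frac{285}{413}}{6} = \frac{1}{6} \left(- \frac{372353}{63189}\right) = - \frac{372353}{379134} \approx -0.98211$)
$c{\left(P \right)} = P^{3}$
$\frac{1441 + W{\left(-42 \right)}}{M + c{\left(-32 \right)}} = \frac{1441 + \frac{6}{-42}}{- \frac{372353}{379134} + \left(-32\right)^{3}} = \frac{1441 + 6 \left(- \frac{1}{42}\right)}{- \frac{372353}{379134} - 32768} = \frac{1441 - \frac{1}{7}}{- \frac{12423835265}{379134}} = \frac{10086}{7} \left(- \frac{379134}{12423835265}\right) = - \frac{546277932}{12423835265}$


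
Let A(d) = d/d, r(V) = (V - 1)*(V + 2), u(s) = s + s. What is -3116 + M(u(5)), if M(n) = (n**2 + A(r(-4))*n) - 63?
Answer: -3069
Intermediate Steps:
u(s) = 2*s
r(V) = (-1 + V)*(2 + V)
A(d) = 1
M(n) = -63 + n + n**2 (M(n) = (n**2 + 1*n) - 63 = (n**2 + n) - 63 = (n + n**2) - 63 = -63 + n + n**2)
-3116 + M(u(5)) = -3116 + (-63 + 2*5 + (2*5)**2) = -3116 + (-63 + 10 + 10**2) = -3116 + (-63 + 10 + 100) = -3116 + 47 = -3069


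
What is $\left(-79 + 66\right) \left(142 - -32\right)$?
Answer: $-2262$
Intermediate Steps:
$\left(-79 + 66\right) \left(142 - -32\right) = - 13 \left(142 + 32\right) = \left(-13\right) 174 = -2262$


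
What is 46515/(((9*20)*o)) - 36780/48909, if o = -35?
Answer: -7957829/978180 ≈ -8.1353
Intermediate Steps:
46515/(((9*20)*o)) - 36780/48909 = 46515/(((9*20)*(-35))) - 36780/48909 = 46515/((180*(-35))) - 36780*1/48909 = 46515/(-6300) - 12260/16303 = 46515*(-1/6300) - 12260/16303 = -443/60 - 12260/16303 = -7957829/978180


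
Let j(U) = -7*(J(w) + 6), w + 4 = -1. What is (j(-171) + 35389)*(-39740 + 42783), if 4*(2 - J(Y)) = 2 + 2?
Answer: 107539620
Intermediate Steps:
w = -5 (w = -4 - 1 = -5)
J(Y) = 1 (J(Y) = 2 - (2 + 2)/4 = 2 - 1/4*4 = 2 - 1 = 1)
j(U) = -49 (j(U) = -7*(1 + 6) = -7*7 = -49)
(j(-171) + 35389)*(-39740 + 42783) = (-49 + 35389)*(-39740 + 42783) = 35340*3043 = 107539620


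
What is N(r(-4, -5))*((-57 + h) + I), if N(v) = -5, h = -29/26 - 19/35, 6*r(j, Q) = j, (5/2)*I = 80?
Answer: 24259/182 ≈ 133.29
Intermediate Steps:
I = 32 (I = (⅖)*80 = 32)
r(j, Q) = j/6
h = -1509/910 (h = -29*1/26 - 19*1/35 = -29/26 - 19/35 = -1509/910 ≈ -1.6582)
N(r(-4, -5))*((-57 + h) + I) = -5*((-57 - 1509/910) + 32) = -5*(-53379/910 + 32) = -5*(-24259/910) = 24259/182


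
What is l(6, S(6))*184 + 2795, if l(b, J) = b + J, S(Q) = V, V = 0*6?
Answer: 3899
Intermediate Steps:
V = 0
S(Q) = 0
l(b, J) = J + b
l(6, S(6))*184 + 2795 = (0 + 6)*184 + 2795 = 6*184 + 2795 = 1104 + 2795 = 3899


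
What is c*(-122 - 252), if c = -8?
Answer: 2992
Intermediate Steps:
c*(-122 - 252) = -8*(-122 - 252) = -8*(-374) = 2992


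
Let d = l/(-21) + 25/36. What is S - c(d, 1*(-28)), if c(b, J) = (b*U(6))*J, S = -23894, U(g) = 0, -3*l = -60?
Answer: -23894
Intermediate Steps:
l = 20 (l = -⅓*(-60) = 20)
d = -65/252 (d = 20/(-21) + 25/36 = 20*(-1/21) + 25*(1/36) = -20/21 + 25/36 = -65/252 ≈ -0.25794)
c(b, J) = 0 (c(b, J) = (b*0)*J = 0*J = 0)
S - c(d, 1*(-28)) = -23894 - 1*0 = -23894 + 0 = -23894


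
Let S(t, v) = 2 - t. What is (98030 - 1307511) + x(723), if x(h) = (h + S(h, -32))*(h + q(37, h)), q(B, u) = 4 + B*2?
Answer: -1207879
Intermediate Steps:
q(B, u) = 4 + 2*B
x(h) = 156 + 2*h (x(h) = (h + (2 - h))*(h + (4 + 2*37)) = 2*(h + (4 + 74)) = 2*(h + 78) = 2*(78 + h) = 156 + 2*h)
(98030 - 1307511) + x(723) = (98030 - 1307511) + (156 + 2*723) = -1209481 + (156 + 1446) = -1209481 + 1602 = -1207879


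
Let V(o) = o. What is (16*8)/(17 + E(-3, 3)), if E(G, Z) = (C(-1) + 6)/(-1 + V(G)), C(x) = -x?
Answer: 512/61 ≈ 8.3934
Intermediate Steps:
E(G, Z) = 7/(-1 + G) (E(G, Z) = (-1*(-1) + 6)/(-1 + G) = (1 + 6)/(-1 + G) = 7/(-1 + G))
(16*8)/(17 + E(-3, 3)) = (16*8)/(17 + 7/(-1 - 3)) = 128/(17 + 7/(-4)) = 128/(17 + 7*(-¼)) = 128/(17 - 7/4) = 128/(61/4) = 128*(4/61) = 512/61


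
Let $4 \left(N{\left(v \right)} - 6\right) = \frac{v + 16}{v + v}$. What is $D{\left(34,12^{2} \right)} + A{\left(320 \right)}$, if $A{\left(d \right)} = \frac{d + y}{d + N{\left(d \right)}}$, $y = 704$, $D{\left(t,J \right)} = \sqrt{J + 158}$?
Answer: $\frac{163840}{52181} + \sqrt{302} \approx 20.518$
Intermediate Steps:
$D{\left(t,J \right)} = \sqrt{158 + J}$
$N{\left(v \right)} = 6 + \frac{16 + v}{8 v}$ ($N{\left(v \right)} = 6 + \frac{\left(v + 16\right) \frac{1}{v + v}}{4} = 6 + \frac{\left(16 + v\right) \frac{1}{2 v}}{4} = 6 + \frac{\frac{1}{2} \frac{1}{v} \left(16 + v\right)}{4} = 6 + \frac{16 + v}{8 v}$)
$A{\left(d \right)} = \frac{704 + d}{\frac{49}{8} + d + \frac{2}{d}}$ ($A{\left(d \right)} = \frac{d + 704}{d + \left(\frac{49}{8} + \frac{2}{d}\right)} = \frac{704 + d}{\frac{49}{8} + d + \frac{2}{d}}$)
$D{\left(34,12^{2} \right)} + A{\left(320 \right)} = \sqrt{158 + 12^{2}} + 8 \cdot 320 \frac{1}{16 + 8 \cdot 320^{2} + 49 \cdot 320} \left(704 + 320\right) = \sqrt{158 + 144} + 8 \cdot 320 \frac{1}{16 + 8 \cdot 102400 + 15680} \cdot 1024 = \sqrt{302} + 8 \cdot 320 \frac{1}{16 + 819200 + 15680} \cdot 1024 = \sqrt{302} + 8 \cdot 320 \cdot \frac{1}{834896} \cdot 1024 = \sqrt{302} + \frac{163840}{52181} = \frac{163840}{52181} + \sqrt{302}$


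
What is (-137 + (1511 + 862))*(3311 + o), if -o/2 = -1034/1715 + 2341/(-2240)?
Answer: 20335141567/2744 ≈ 7.4108e+6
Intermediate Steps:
o = 36177/10976 (o = -2*(-1034/1715 + 2341/(-2240)) = -2*(-1034*1/1715 + 2341*(-1/2240)) = -2*(-1034/1715 - 2341/2240) = -2*(-36177/21952) = 36177/10976 ≈ 3.2960)
(-137 + (1511 + 862))*(3311 + o) = (-137 + (1511 + 862))*(3311 + 36177/10976) = (-137 + 2373)*(36377713/10976) = 2236*(36377713/10976) = 20335141567/2744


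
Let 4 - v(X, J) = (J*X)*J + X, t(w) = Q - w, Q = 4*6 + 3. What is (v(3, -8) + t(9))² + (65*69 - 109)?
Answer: 34305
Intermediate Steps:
Q = 27 (Q = 24 + 3 = 27)
t(w) = 27 - w
v(X, J) = 4 - X - X*J² (v(X, J) = 4 - ((J*X)*J + X) = 4 - (X*J² + X) = 4 - (X + X*J²) = 4 + (-X - X*J²) = 4 - X - X*J²)
(v(3, -8) + t(9))² + (65*69 - 109) = ((4 - 1*3 - 1*3*(-8)²) + (27 - 1*9))² + (65*69 - 109) = ((4 - 3 - 1*3*64) + (27 - 9))² + (4485 - 109) = ((4 - 3 - 192) + 18)² + 4376 = (-191 + 18)² + 4376 = (-173)² + 4376 = 29929 + 4376 = 34305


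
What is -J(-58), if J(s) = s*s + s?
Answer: -3306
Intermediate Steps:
J(s) = s + s² (J(s) = s² + s = s + s²)
-J(-58) = -(-58)*(1 - 58) = -(-58)*(-57) = -1*3306 = -3306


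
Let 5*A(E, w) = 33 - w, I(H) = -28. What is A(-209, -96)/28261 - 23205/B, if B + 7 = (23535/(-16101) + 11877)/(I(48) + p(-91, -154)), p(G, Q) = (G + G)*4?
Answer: 2217387681641877/2169930873715 ≈ 1021.9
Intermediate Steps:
A(E, w) = 33/5 - w/5 (A(E, w) = (33 - w)/5 = 33/5 - w/5)
p(G, Q) = 8*G (p(G, Q) = (2*G)*4 = 8*G)
B = -15356363/676242 (B = -7 + (23535/(-16101) + 11877)/(-28 + 8*(-91)) = -7 + (23535*(-1/16101) + 11877)/(-28 - 728) = -7 + (-2615/1789 + 11877)/(-756) = -7 + (21245338/1789)*(-1/756) = -7 - 10622669/676242 = -15356363/676242 ≈ -22.708)
A(-209, -96)/28261 - 23205/B = (33/5 - ⅕*(-96))/28261 - 23205/(-15356363/676242) = (33/5 + 96/5)*(1/28261) - 23205*(-676242/15356363) = (129/5)*(1/28261) + 15692195610/15356363 = 129/141305 + 15692195610/15356363 = 2217387681641877/2169930873715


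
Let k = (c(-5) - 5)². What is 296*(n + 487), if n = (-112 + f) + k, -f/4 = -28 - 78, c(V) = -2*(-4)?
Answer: 239168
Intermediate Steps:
c(V) = 8
k = 9 (k = (8 - 5)² = 3² = 9)
f = 424 (f = -4*(-28 - 78) = -4*(-106) = 424)
n = 321 (n = (-112 + 424) + 9 = 312 + 9 = 321)
296*(n + 487) = 296*(321 + 487) = 296*808 = 239168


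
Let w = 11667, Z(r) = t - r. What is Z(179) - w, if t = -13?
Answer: -11859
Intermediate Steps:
Z(r) = -13 - r
Z(179) - w = (-13 - 1*179) - 1*11667 = (-13 - 179) - 11667 = -192 - 11667 = -11859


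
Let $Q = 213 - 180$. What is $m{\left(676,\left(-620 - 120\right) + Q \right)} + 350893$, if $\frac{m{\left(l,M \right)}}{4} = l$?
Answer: $353597$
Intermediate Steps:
$Q = 33$ ($Q = 213 - 180 = 33$)
$m{\left(l,M \right)} = 4 l$
$m{\left(676,\left(-620 - 120\right) + Q \right)} + 350893 = 4 \cdot 676 + 350893 = 2704 + 350893 = 353597$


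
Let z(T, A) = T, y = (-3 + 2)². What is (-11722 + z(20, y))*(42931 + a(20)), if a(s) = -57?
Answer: -501711548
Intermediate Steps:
y = 1 (y = (-1)² = 1)
(-11722 + z(20, y))*(42931 + a(20)) = (-11722 + 20)*(42931 - 57) = -11702*42874 = -501711548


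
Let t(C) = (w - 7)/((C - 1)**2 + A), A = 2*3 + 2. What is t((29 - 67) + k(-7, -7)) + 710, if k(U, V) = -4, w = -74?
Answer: 439463/619 ≈ 709.96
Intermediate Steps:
A = 8 (A = 6 + 2 = 8)
t(C) = -81/(8 + (-1 + C)**2) (t(C) = (-74 - 7)/((C - 1)**2 + 8) = -81/((-1 + C)**2 + 8) = -81/(8 + (-1 + C)**2))
t((29 - 67) + k(-7, -7)) + 710 = -81/(8 + (-1 + ((29 - 67) - 4))**2) + 710 = -81/(8 + (-1 + (-38 - 4))**2) + 710 = -81/(8 + (-1 - 42)**2) + 710 = -81/(8 + (-43)**2) + 710 = -81/(8 + 1849) + 710 = -81/1857 + 710 = -81*1/1857 + 710 = -27/619 + 710 = 439463/619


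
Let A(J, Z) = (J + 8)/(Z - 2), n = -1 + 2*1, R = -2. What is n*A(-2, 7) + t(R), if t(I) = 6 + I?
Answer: 26/5 ≈ 5.2000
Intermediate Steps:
n = 1 (n = -1 + 2 = 1)
A(J, Z) = (8 + J)/(-2 + Z)
n*A(-2, 7) + t(R) = 1*((8 - 2)/(-2 + 7)) + (6 - 2) = 1*(6/5) + 4 = 6/5 + 4 = 26/5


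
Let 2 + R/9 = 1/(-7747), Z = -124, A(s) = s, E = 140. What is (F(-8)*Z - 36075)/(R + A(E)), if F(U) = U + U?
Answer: -264102977/945125 ≈ -279.44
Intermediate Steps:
F(U) = 2*U
R = -139455/7747 (R = -18 + 9/(-7747) = -18 + 9*(-1/7747) = -18 - 9/7747 = -139455/7747 ≈ -18.001)
(F(-8)*Z - 36075)/(R + A(E)) = ((2*(-8))*(-124) - 36075)/(-139455/7747 + 140) = (-16*(-124) - 36075)/(945125/7747) = (1984 - 36075)*(7747/945125) = -34091*7747/945125 = -264102977/945125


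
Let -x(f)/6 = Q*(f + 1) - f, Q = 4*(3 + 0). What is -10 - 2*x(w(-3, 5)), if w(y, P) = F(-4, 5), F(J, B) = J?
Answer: -394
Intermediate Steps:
Q = 12 (Q = 4*3 = 12)
w(y, P) = -4
x(f) = -72 - 66*f (x(f) = -6*(12*(f + 1) - f) = -6*(12*(1 + f) - f) = -6*((12 + 12*f) - f) = -6*(12 + 11*f) = -72 - 66*f)
-10 - 2*x(w(-3, 5)) = -10 - 2*(-72 - 66*(-4)) = -10 - 2*(-72 + 264) = -10 - 2*192 = -10 - 384 = -394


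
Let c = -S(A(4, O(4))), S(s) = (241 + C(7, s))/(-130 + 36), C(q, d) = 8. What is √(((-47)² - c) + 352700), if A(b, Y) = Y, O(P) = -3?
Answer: √3135952518/94 ≈ 595.74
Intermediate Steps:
S(s) = -249/94 (S(s) = (241 + 8)/(-130 + 36) = 249/(-94) = 249*(-1/94) = -249/94)
c = 249/94 (c = -1*(-249/94) = 249/94 ≈ 2.6489)
√(((-47)² - c) + 352700) = √(((-47)² - 1*249/94) + 352700) = √((2209 - 249/94) + 352700) = √(207397/94 + 352700) = √(33361197/94) = √3135952518/94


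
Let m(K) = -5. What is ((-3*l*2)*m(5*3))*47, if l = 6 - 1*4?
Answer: 2820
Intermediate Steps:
l = 2 (l = 6 - 4 = 2)
((-3*l*2)*m(5*3))*47 = ((-3*2*2)*(-5))*47 = (-6*2*(-5))*47 = -12*(-5)*47 = 60*47 = 2820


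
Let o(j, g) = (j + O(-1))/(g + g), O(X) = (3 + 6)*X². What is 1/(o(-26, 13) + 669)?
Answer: 26/17377 ≈ 0.0014962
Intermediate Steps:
O(X) = 9*X²
o(j, g) = (9 + j)/(2*g) (o(j, g) = (j + 9*(-1)²)/(g + g) = (j + 9*1)/((2*g)) = (j + 9)*(1/(2*g)) = (9 + j)*(1/(2*g)) = (9 + j)/(2*g))
1/(o(-26, 13) + 669) = 1/((½)*(9 - 26)/13 + 669) = 1/((½)*(1/13)*(-17) + 669) = 1/(-17/26 + 669) = 1/(17377/26) = 26/17377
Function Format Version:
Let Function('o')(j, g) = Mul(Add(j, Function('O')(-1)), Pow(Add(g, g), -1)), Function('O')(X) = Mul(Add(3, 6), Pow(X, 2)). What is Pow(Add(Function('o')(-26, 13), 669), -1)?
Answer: Rational(26, 17377) ≈ 0.0014962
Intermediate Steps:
Function('O')(X) = Mul(9, Pow(X, 2))
Function('o')(j, g) = Mul(Rational(1, 2), Pow(g, -1), Add(9, j)) (Function('o')(j, g) = Mul(Add(j, Mul(9, Pow(-1, 2))), Pow(Add(g, g), -1)) = Mul(Add(j, Mul(9, 1)), Pow(Mul(2, g), -1)) = Mul(Add(j, 9), Mul(Rational(1, 2), Pow(g, -1))) = Mul(Add(9, j), Mul(Rational(1, 2), Pow(g, -1))) = Mul(Rational(1, 2), Pow(g, -1), Add(9, j)))
Pow(Add(Function('o')(-26, 13), 669), -1) = Pow(Add(Mul(Rational(1, 2), Pow(13, -1), Add(9, -26)), 669), -1) = Pow(Add(Mul(Rational(1, 2), Rational(1, 13), -17), 669), -1) = Pow(Add(Rational(-17, 26), 669), -1) = Pow(Rational(17377, 26), -1) = Rational(26, 17377)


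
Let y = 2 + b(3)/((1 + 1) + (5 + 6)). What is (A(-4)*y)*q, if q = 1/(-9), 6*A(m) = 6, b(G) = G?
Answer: -29/117 ≈ -0.24786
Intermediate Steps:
A(m) = 1 (A(m) = (1/6)*6 = 1)
y = 29/13 (y = 2 + 3/((1 + 1) + (5 + 6)) = 2 + 3/(2 + 11) = 2 + 3/13 = 29/13 ≈ 2.2308)
q = -1/9 (q = 1*(-1/9) = -1/9 ≈ -0.11111)
(A(-4)*y)*q = (1*(29/13))*(-1/9) = (29/13)*(-1/9) = -29/117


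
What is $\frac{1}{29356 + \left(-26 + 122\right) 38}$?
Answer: $\frac{1}{33004} \approx 3.0299 \cdot 10^{-5}$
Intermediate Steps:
$\frac{1}{29356 + \left(-26 + 122\right) 38} = \frac{1}{29356 + 96 \cdot 38} = \frac{1}{29356 + 3648} = \frac{1}{33004}$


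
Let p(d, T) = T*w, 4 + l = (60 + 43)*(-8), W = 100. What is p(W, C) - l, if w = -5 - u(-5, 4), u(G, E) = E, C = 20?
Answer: 648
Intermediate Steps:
w = -9 (w = -5 - 1*4 = -5 - 4 = -9)
l = -828 (l = -4 + (60 + 43)*(-8) = -4 + 103*(-8) = -4 - 824 = -828)
p(d, T) = -9*T (p(d, T) = T*(-9) = -9*T)
p(W, C) - l = -9*20 - 1*(-828) = -180 + 828 = 648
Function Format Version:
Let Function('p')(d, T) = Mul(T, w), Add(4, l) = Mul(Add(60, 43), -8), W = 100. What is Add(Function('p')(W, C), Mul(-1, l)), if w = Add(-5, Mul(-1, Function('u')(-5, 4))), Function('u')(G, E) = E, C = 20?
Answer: 648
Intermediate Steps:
w = -9 (w = Add(-5, Mul(-1, 4)) = Add(-5, -4) = -9)
l = -828 (l = Add(-4, Mul(Add(60, 43), -8)) = Add(-4, Mul(103, -8)) = Add(-4, -824) = -828)
Function('p')(d, T) = Mul(-9, T) (Function('p')(d, T) = Mul(T, -9) = Mul(-9, T))
Add(Function('p')(W, C), Mul(-1, l)) = Add(Mul(-9, 20), Mul(-1, -828)) = Add(-180, 828) = 648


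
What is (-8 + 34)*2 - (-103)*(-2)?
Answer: -154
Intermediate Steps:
(-8 + 34)*2 - (-103)*(-2) = 26*2 - 1*206 = 52 - 206 = -154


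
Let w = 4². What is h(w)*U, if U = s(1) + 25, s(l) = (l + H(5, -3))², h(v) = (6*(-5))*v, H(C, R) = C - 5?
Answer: -12480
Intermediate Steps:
H(C, R) = -5 + C
w = 16
h(v) = -30*v
s(l) = l² (s(l) = (l + (-5 + 5))² = (l + 0)² = l²)
U = 26 (U = 1² + 25 = 1 + 25 = 26)
h(w)*U = -30*16*26 = -480*26 = -12480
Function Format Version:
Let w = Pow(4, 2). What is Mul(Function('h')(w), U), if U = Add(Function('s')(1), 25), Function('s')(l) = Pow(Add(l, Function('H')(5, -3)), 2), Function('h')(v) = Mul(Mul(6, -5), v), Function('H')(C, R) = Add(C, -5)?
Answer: -12480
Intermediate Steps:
Function('H')(C, R) = Add(-5, C)
w = 16
Function('h')(v) = Mul(-30, v)
Function('s')(l) = Pow(l, 2) (Function('s')(l) = Pow(Add(l, Add(-5, 5)), 2) = Pow(Add(l, 0), 2) = Pow(l, 2))
U = 26 (U = Add(Pow(1, 2), 25) = Add(1, 25) = 26)
Mul(Function('h')(w), U) = Mul(Mul(-30, 16), 26) = Mul(-480, 26) = -12480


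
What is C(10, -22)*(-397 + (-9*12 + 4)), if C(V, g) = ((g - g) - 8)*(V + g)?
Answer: -48096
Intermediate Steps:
C(V, g) = -8*V - 8*g (C(V, g) = (0 - 8)*(V + g) = -8*(V + g) = -8*V - 8*g)
C(10, -22)*(-397 + (-9*12 + 4)) = (-8*10 - 8*(-22))*(-397 + (-9*12 + 4)) = (-80 + 176)*(-397 + (-108 + 4)) = 96*(-397 - 104) = 96*(-501) = -48096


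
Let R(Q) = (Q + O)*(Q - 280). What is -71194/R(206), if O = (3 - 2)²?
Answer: 35597/7659 ≈ 4.6477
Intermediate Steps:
O = 1 (O = 1² = 1)
R(Q) = (1 + Q)*(-280 + Q) (R(Q) = (Q + 1)*(Q - 280) = (1 + Q)*(-280 + Q))
-71194/R(206) = -71194/(-280 + 206² - 279*206) = -71194/(-280 + 42436 - 57474) = -71194/(-15318) = -71194*(-1/15318) = 35597/7659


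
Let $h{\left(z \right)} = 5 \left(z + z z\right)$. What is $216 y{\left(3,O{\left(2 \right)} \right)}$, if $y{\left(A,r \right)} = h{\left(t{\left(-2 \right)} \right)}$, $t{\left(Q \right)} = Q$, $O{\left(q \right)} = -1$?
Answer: $2160$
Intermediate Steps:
$h{\left(z \right)} = 5 z + 5 z^{2}$ ($h{\left(z \right)} = 5 \left(z + z^{2}\right) = 5 z + 5 z^{2}$)
$y{\left(A,r \right)} = 10$ ($y{\left(A,r \right)} = 5 \left(-2\right) \left(1 - 2\right) = 5 \left(-2\right) \left(-1\right) = 10$)
$216 y{\left(3,O{\left(2 \right)} \right)} = 216 \cdot 10 = 2160$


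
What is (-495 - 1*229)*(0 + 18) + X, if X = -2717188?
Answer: -2730220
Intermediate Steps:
(-495 - 1*229)*(0 + 18) + X = (-495 - 1*229)*(0 + 18) - 2717188 = (-495 - 229)*18 - 2717188 = -724*18 - 2717188 = -13032 - 2717188 = -2730220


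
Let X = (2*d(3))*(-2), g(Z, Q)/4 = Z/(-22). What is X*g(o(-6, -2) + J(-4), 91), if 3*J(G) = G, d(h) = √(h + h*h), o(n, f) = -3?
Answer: -208*√3/33 ≈ -10.917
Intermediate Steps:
d(h) = √(h + h²)
J(G) = G/3
g(Z, Q) = -2*Z/11 (g(Z, Q) = 4*(Z/(-22)) = 4*(Z*(-1/22)) = 4*(-Z/22) = -2*Z/11)
X = -8*√3 (X = (2*√(3*(1 + 3)))*(-2) = (2*√(3*4))*(-2) = (2*√12)*(-2) = (2*(2*√3))*(-2) = (4*√3)*(-2) = -8*√3 ≈ -13.856)
X*g(o(-6, -2) + J(-4), 91) = (-8*√3)*(-2*(-3 + (⅓)*(-4))/11) = (-8*√3)*(-2*(-3 - 4/3)/11) = (-8*√3)*(-2/11*(-13/3)) = -8*√3*(26/33) = -208*√3/33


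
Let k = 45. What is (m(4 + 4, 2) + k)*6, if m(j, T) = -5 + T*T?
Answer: 264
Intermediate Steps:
m(j, T) = -5 + T**2
(m(4 + 4, 2) + k)*6 = ((-5 + 2**2) + 45)*6 = ((-5 + 4) + 45)*6 = (-1 + 45)*6 = 44*6 = 264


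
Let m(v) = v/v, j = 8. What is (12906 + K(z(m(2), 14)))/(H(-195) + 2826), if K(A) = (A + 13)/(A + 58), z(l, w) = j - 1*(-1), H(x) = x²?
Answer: 9716/30753 ≈ 0.31594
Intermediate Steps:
m(v) = 1
z(l, w) = 9 (z(l, w) = 8 - 1*(-1) = 8 + 1 = 9)
K(A) = (13 + A)/(58 + A)
(12906 + K(z(m(2), 14)))/(H(-195) + 2826) = (12906 + (13 + 9)/(58 + 9))/((-195)² + 2826) = (12906 + 22/67)/(38025 + 2826) = (12906 + (1/67)*22)/40851 = (12906 + 22/67)*(1/40851) = (864724/67)*(1/40851) = 9716/30753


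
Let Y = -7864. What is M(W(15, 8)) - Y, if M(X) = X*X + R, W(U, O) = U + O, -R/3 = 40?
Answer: 8273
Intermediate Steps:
R = -120 (R = -3*40 = -120)
W(U, O) = O + U
M(X) = -120 + X**2 (M(X) = X*X - 120 = X**2 - 120 = -120 + X**2)
M(W(15, 8)) - Y = (-120 + (8 + 15)**2) - 1*(-7864) = (-120 + 23**2) + 7864 = (-120 + 529) + 7864 = 409 + 7864 = 8273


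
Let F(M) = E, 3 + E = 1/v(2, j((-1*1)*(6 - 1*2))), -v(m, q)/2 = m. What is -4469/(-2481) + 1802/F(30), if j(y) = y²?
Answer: -17824951/32253 ≈ -552.66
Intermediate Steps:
v(m, q) = -2*m
E = -13/4 (E = -3 + 1/(-2*2) = -3 + 1/(-4) = -3 - ¼ = -13/4 ≈ -3.2500)
F(M) = -13/4
-4469/(-2481) + 1802/F(30) = -4469/(-2481) + 1802/(-13/4) = -4469*(-1/2481) + 1802*(-4/13) = 4469/2481 - 7208/13 = -17824951/32253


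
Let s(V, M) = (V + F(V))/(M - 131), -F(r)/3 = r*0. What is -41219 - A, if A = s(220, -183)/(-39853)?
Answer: -23445820619/568811 ≈ -41219.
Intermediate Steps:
F(r) = 0 (F(r) = -3*r*0 = -3*0 = 0)
s(V, M) = V/(-131 + M) (s(V, M) = (V + 0)/(M - 131) = V/(-131 + M))
A = 10/568811 (A = (220/(-131 - 183))/(-39853) = (220/(-314))*(-1/39853) = (220*(-1/314))*(-1/39853) = -110/157*(-1/39853) = 10/568811 ≈ 1.7581e-5)
-41219 - A = -41219 - 1*10/568811 = -41219 - 10/568811 = -23445820619/568811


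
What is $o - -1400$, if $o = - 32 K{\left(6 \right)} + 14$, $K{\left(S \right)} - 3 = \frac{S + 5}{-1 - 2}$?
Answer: $\frac{4306}{3} \approx 1435.3$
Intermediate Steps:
$K{\left(S \right)} = \frac{4}{3} - \frac{S}{3}$ ($K{\left(S \right)} = 3 + \frac{S + 5}{-1 - 2} = 3 + \frac{5 + S}{-3} = 3 + \left(5 + S\right) \left(- \frac{1}{3}\right) = 3 - \left(\frac{5}{3} + \frac{S}{3}\right) = \frac{4}{3} - \frac{S}{3}$)
$o = \frac{106}{3}$ ($o = - 32 \left(\frac{4}{3} - 2\right) + 14 = \left(-32\right) \left(- \frac{2}{3}\right) + 14 = \frac{64}{3} + 14 = \frac{106}{3} \approx 35.333$)
$o - -1400 = \frac{106}{3} - -1400 = \frac{106}{3} + 1400 = \frac{4306}{3}$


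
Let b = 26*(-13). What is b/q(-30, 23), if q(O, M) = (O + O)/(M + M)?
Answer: 3887/15 ≈ 259.13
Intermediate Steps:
q(O, M) = O/M (q(O, M) = (2*O)/((2*M)) = (2*O)*(1/(2*M)) = O/M)
b = -338
b/q(-30, 23) = -338/((-30/23)) = -338/((-30*1/23)) = -338/(-30/23) = -338*(-23/30) = 3887/15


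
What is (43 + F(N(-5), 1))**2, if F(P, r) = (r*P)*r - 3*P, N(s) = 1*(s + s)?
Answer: 3969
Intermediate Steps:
N(s) = 2*s (N(s) = 1*(2*s) = 2*s)
F(P, r) = -3*P + P*r**2 (F(P, r) = (P*r)*r - 3*P = P*r**2 - 3*P = -3*P + P*r**2)
(43 + F(N(-5), 1))**2 = (43 + (2*(-5))*(-3 + 1**2))**2 = (43 - 10*(-3 + 1))**2 = (43 - 10*(-2))**2 = (43 + 20)**2 = 63**2 = 3969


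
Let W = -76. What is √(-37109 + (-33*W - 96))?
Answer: I*√34697 ≈ 186.27*I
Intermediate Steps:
√(-37109 + (-33*W - 96)) = √(-37109 + (-33*(-76) - 96)) = √(-37109 + (2508 - 96)) = √(-37109 + 2412) = √(-34697) = I*√34697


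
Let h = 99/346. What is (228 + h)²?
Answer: 6238946169/119716 ≈ 52115.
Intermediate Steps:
h = 99/346 (h = 99*(1/346) = 99/346 ≈ 0.28613)
(228 + h)² = (228 + 99/346)² = (78987/346)² = 6238946169/119716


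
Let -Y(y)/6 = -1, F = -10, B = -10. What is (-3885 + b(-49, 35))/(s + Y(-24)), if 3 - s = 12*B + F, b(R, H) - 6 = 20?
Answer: -3859/139 ≈ -27.763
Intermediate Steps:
b(R, H) = 26 (b(R, H) = 6 + 20 = 26)
Y(y) = 6 (Y(y) = -6*(-1) = 6)
s = 133 (s = 3 - (12*(-10) - 10) = 3 - (-120 - 10) = 3 - 1*(-130) = 3 + 130 = 133)
(-3885 + b(-49, 35))/(s + Y(-24)) = (-3885 + 26)/(133 + 6) = -3859/139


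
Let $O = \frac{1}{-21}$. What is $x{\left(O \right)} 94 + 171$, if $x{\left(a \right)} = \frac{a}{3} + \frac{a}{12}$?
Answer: $\frac{21311}{126} \approx 169.14$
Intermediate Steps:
$O = - \frac{1}{21} \approx -0.047619$
$x{\left(a \right)} = \frac{5 a}{12}$ ($x{\left(a \right)} = a \frac{1}{3} + a \frac{1}{12} = \frac{a}{3} + \frac{a}{12} = \frac{5 a}{12}$)
$x{\left(O \right)} 94 + 171 = \frac{5}{12} \left(- \frac{1}{21}\right) 94 + 171 = \left(- \frac{5}{252}\right) 94 + 171 = - \frac{235}{126} + 171 = \frac{21311}{126}$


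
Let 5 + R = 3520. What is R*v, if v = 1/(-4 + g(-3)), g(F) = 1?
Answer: -3515/3 ≈ -1171.7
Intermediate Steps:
R = 3515 (R = -5 + 3520 = 3515)
v = -1/3 (v = 1/(-4 + 1) = 1/(-3) = -1/3 ≈ -0.33333)
R*v = 3515*(-1/3) = -3515/3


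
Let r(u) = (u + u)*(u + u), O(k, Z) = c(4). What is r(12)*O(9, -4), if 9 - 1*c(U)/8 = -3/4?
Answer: 44928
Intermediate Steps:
c(U) = 78 (c(U) = 72 - (-24)/4 = 72 - 8*(-¾) = 72 + 6 = 78)
O(k, Z) = 78
r(u) = 4*u² (r(u) = (2*u)*(2*u) = 4*u²)
r(12)*O(9, -4) = (4*12²)*78 = (4*144)*78 = 576*78 = 44928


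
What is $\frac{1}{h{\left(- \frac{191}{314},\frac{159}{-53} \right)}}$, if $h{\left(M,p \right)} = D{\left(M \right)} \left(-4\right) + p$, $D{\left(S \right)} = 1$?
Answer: $- \frac{1}{7} \approx -0.14286$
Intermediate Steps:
$h{\left(M,p \right)} = -4 + p$ ($h{\left(M,p \right)} = 1 \left(-4\right) + p = -4 + p$)
$\frac{1}{h{\left(- \frac{191}{314},\frac{159}{-53} \right)}} = \frac{1}{-4 + \frac{159}{-53}} = \frac{1}{-4 + 159 \left(- \frac{1}{53}\right)} = \frac{1}{-4 - 3} = \frac{1}{-7} = - \frac{1}{7}$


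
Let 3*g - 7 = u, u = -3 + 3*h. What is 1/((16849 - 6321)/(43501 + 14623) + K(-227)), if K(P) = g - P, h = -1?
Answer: 43593/9918038 ≈ 0.0043953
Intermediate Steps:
u = -6 (u = -3 + 3*(-1) = -3 - 3 = -6)
g = 1/3 (g = 7/3 + (1/3)*(-6) = 7/3 - 2 = 1/3 ≈ 0.33333)
K(P) = 1/3 - P
1/((16849 - 6321)/(43501 + 14623) + K(-227)) = 1/((16849 - 6321)/(43501 + 14623) + (1/3 - 1*(-227))) = 1/(10528/58124 + (1/3 + 227)) = 1/(10528*(1/58124) + 682/3) = 1/(2632/14531 + 682/3) = 1/(9918038/43593) = 43593/9918038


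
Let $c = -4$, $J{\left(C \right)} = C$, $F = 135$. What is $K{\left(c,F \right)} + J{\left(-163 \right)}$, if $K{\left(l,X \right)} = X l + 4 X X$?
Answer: $72197$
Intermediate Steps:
$K{\left(l,X \right)} = 4 X^{2} + X l$ ($K{\left(l,X \right)} = X l + 4 X^{2} = 4 X^{2} + X l$)
$K{\left(c,F \right)} + J{\left(-163 \right)} = 135 \left(-4 + 4 \cdot 135\right) - 163 = 135 \left(-4 + 540\right) - 163 = 135 \cdot 536 - 163 = 72360 - 163 = 72197$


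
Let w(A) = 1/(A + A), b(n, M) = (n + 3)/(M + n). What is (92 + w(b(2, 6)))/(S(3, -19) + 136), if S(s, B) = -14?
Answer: 232/305 ≈ 0.76066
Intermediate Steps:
b(n, M) = (3 + n)/(M + n)
w(A) = 1/(2*A)
(92 + w(b(2, 6)))/(S(3, -19) + 136) = (92 + 1/(2*(((3 + 2)/(6 + 2)))))/(-14 + 136) = (92 + 1/(2*((5/8))))/122 = (92 + 1/(2*(((⅛)*5))))*(1/122) = (92 + 1/(2*(5/8)))*(1/122) = (92 + (½)*(8/5))*(1/122) = (92 + ⅘)*(1/122) = (464/5)*(1/122) = 232/305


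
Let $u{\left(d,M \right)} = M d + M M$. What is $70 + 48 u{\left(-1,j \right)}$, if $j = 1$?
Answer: $70$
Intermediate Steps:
$u{\left(d,M \right)} = M^{2} + M d$ ($u{\left(d,M \right)} = M d + M^{2} = M^{2} + M d$)
$70 + 48 u{\left(-1,j \right)} = 70 + 48 \cdot 1 \left(1 - 1\right) = 70 + 48 \cdot 1 \cdot 0 = 70 + 48 \cdot 0 = 70 + 0 = 70$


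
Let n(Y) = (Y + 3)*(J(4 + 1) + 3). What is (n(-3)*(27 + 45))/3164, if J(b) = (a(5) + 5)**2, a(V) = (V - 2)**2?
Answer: 0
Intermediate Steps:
a(V) = (-2 + V)**2
J(b) = 196 (J(b) = ((-2 + 5)**2 + 5)**2 = (3**2 + 5)**2 = (9 + 5)**2 = 14**2 = 196)
n(Y) = 597 + 199*Y (n(Y) = (Y + 3)*(196 + 3) = (3 + Y)*199 = 597 + 199*Y)
(n(-3)*(27 + 45))/3164 = ((597 + 199*(-3))*(27 + 45))/3164 = ((597 - 597)*72)*(1/3164) = (0*72)*(1/3164) = 0*(1/3164) = 0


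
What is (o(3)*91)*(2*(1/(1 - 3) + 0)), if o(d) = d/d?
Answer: -91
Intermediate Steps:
o(d) = 1
(o(3)*91)*(2*(1/(1 - 3) + 0)) = (1*91)*(2*(1/(1 - 3) + 0)) = 91*(2*(1/(-2) + 0)) = 91*(2*(-½ + 0)) = 91*(2*(-½)) = 91*(-1) = -91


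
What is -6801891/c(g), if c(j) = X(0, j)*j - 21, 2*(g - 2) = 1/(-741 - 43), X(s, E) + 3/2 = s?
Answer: 7110243392/25087 ≈ 2.8342e+5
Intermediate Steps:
X(s, E) = -3/2 + s
g = 3135/1568 (g = 2 + 1/(2*(-741 - 43)) = 2 + (½)/(-784) = 2 + (½)*(-1/784) = 2 - 1/1568 = 3135/1568 ≈ 1.9994)
c(j) = -21 - 3*j/2 (c(j) = (-3/2 + 0)*j - 21 = -3*j/2 - 21 = -21 - 3*j/2)
-6801891/c(g) = -6801891/(-21 - 3/2*3135/1568) = -6801891/(-21 - 9405/3136) = -6801891/(-75261/3136) = -6801891*(-3136/75261) = 7110243392/25087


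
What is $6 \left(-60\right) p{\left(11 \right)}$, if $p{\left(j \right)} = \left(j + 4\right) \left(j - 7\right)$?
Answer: $-21600$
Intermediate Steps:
$p{\left(j \right)} = \left(-7 + j\right) \left(4 + j\right)$ ($p{\left(j \right)} = \left(4 + j\right) \left(j - 7\right) = \left(4 + j\right) \left(-7 + j\right) = \left(-7 + j\right) \left(4 + j\right)$)
$6 \left(-60\right) p{\left(11 \right)} = 6 \left(-60\right) \left(-28 + 11^{2} - 33\right) = - 360 \left(-28 + 121 - 33\right) = \left(-360\right) 60 = -21600$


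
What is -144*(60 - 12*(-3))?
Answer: -13824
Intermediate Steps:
-144*(60 - 12*(-3)) = -144*(60 + 36) = -144*96 = -13824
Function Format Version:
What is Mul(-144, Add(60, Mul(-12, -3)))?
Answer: -13824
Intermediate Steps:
Mul(-144, Add(60, Mul(-12, -3))) = Mul(-144, Add(60, 36)) = Mul(-144, 96) = -13824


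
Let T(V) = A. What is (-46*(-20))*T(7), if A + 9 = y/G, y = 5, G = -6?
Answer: -27140/3 ≈ -9046.7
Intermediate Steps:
A = -59/6 (A = -9 + 5/(-6) = -9 + 5*(-⅙) = -9 - ⅚ = -59/6 ≈ -9.8333)
T(V) = -59/6
(-46*(-20))*T(7) = -46*(-20)*(-59/6) = 920*(-59/6) = -27140/3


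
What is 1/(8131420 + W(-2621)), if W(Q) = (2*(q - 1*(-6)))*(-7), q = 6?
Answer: 1/8131252 ≈ 1.2298e-7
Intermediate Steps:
W(Q) = -168 (W(Q) = (2*(6 - 1*(-6)))*(-7) = (2*(6 + 6))*(-7) = (2*12)*(-7) = 24*(-7) = -168)
1/(8131420 + W(-2621)) = 1/(8131420 - 168) = 1/8131252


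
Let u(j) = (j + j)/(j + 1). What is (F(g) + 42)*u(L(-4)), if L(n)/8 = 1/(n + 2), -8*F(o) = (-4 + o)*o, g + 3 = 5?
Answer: 340/3 ≈ 113.33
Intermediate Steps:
g = 2 (g = -3 + 5 = 2)
F(o) = -o*(-4 + o)/8 (F(o) = -(-4 + o)*o/8 = -o*(-4 + o)/8)
L(n) = 8/(2 + n) (L(n) = 8/(n + 2) = 8/(2 + n))
u(j) = 2*j/(1 + j) (u(j) = (2*j)/(1 + j) = 2*j/(1 + j))
(F(g) + 42)*u(L(-4)) = ((⅛)*2*(4 - 1*2) + 42)*(2*(8/(2 - 4))/(1 + 8/(2 - 4))) = ((⅛)*2*(4 - 2) + 42)*(2*(8/(-2))/(1 + 8/(-2))) = ((⅛)*2*2 + 42)*(2*(8*(-½))/(1 + 8*(-½))) = (½ + 42)*(2*(-4)/(1 - 4)) = 85*(2*(-4)/(-3))/2 = 85*(2*(-4)*(-⅓))/2 = (85/2)*(8/3) = 340/3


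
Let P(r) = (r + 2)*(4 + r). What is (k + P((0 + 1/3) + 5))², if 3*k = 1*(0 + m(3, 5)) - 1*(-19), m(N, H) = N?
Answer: 465124/81 ≈ 5742.3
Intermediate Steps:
P(r) = (2 + r)*(4 + r)
k = 22/3 (k = (1*(0 + 3) - 1*(-19))/3 = (1*3 + 19)/3 = (3 + 19)/3 = (⅓)*22 = 22/3 ≈ 7.3333)
(k + P((0 + 1/3) + 5))² = (22/3 + (8 + ((0 + 1/3) + 5)² + 6*((0 + 1/3) + 5)))² = (22/3 + (8 + ((0 + ⅓) + 5)² + 6*((0 + ⅓) + 5)))² = (22/3 + (8 + (⅓ + 5)² + 6*(⅓ + 5)))² = (22/3 + (8 + (16/3)² + 6*(16/3)))² = (22/3 + (8 + 256/9 + 32))² = (22/3 + 616/9)² = (682/9)² = 465124/81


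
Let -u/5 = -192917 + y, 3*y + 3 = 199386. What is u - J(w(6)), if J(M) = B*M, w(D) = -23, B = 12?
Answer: 632556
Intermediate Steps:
y = 66461 (y = -1 + (⅓)*199386 = -1 + 66462 = 66461)
u = 632280 (u = -5*(-192917 + 66461) = -5*(-126456) = 632280)
J(M) = 12*M
u - J(w(6)) = 632280 - 12*(-23) = 632280 - 1*(-276) = 632280 + 276 = 632556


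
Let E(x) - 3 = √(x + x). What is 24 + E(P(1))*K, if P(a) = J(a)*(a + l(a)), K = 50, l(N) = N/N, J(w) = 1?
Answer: 274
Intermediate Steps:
l(N) = 1
P(a) = 1 + a (P(a) = 1*(a + 1) = 1*(1 + a) = 1 + a)
E(x) = 3 + √2*√x (E(x) = 3 + √(x + x) = 3 + √(2*x) = 3 + √2*√x)
24 + E(P(1))*K = 24 + (3 + √2*√(1 + 1))*50 = 24 + (3 + √2*√2)*50 = 24 + (3 + 2)*50 = 24 + 5*50 = 24 + 250 = 274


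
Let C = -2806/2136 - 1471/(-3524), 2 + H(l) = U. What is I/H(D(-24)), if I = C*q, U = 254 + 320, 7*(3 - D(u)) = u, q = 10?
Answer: -2108215/134549844 ≈ -0.015669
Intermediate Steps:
D(u) = 3 - u/7
U = 574
H(l) = 572 (H(l) = -2 + 574 = 572)
C = -421643/470454 (C = -2806*1/2136 - 1471*(-1/3524) = -1403/1068 + 1471/3524 = -421643/470454 ≈ -0.89625)
I = -2108215/235227 (I = -421643/470454*10 = -2108215/235227 ≈ -8.9625)
I/H(D(-24)) = -2108215/235227/572 = -2108215/235227*1/572 = -2108215/134549844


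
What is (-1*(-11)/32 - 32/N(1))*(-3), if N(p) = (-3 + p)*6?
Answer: -289/32 ≈ -9.0313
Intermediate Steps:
N(p) = -18 + 6*p
(-1*(-11)/32 - 32/N(1))*(-3) = (-1*(-11)/32 - 32/(-18 + 6*1))*(-3) = (11*(1/32) - 32/(-18 + 6))*(-3) = (11/32 - 32/(-12))*(-3) = (11/32 - 32*(-1/12))*(-3) = (11/32 + 8/3)*(-3) = (289/96)*(-3) = -289/32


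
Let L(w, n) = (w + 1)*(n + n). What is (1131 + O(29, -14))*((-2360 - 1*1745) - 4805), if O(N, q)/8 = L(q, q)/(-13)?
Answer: -8081370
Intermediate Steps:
L(w, n) = 2*n*(1 + w) (L(w, n) = (1 + w)*(2*n) = 2*n*(1 + w))
O(N, q) = -16*q*(1 + q)/13 (O(N, q) = 8*((2*q*(1 + q))/(-13)) = 8*((2*q*(1 + q))*(-1/13)) = 8*(-2*q*(1 + q)/13) = -16*q*(1 + q)/13)
(1131 + O(29, -14))*((-2360 - 1*1745) - 4805) = (1131 - 16/13*(-14)*(1 - 14))*((-2360 - 1*1745) - 4805) = (1131 - 16/13*(-14)*(-13))*((-2360 - 1745) - 4805) = (1131 - 224)*(-4105 - 4805) = 907*(-8910) = -8081370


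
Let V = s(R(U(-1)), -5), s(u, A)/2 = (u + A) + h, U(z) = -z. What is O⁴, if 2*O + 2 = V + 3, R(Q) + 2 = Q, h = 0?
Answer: 14641/16 ≈ 915.06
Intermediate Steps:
R(Q) = -2 + Q
s(u, A) = 2*A + 2*u (s(u, A) = 2*((u + A) + 0) = 2*((A + u) + 0) = 2*(A + u) = 2*A + 2*u)
V = -12 (V = 2*(-5) + 2*(-2 - 1*(-1)) = -10 + 2*(-2 + 1) = -10 + 2*(-1) = -10 - 2 = -12)
O = -11/2 (O = -1 + (-12 + 3)/2 = -1 + (½)*(-9) = -1 - 9/2 = -11/2 ≈ -5.5000)
O⁴ = (-11/2)⁴ = 14641/16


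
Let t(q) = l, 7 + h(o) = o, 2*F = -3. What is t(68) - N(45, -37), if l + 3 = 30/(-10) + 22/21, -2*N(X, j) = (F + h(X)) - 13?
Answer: 571/84 ≈ 6.7976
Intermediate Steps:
F = -3/2 (F = (1/2)*(-3) = -3/2 ≈ -1.5000)
h(o) = -7 + o
N(X, j) = 43/4 - X/2 (N(X, j) = -((-3/2 + (-7 + X)) - 13)/2 = -((-17/2 + X) - 13)/2 = -(-43/2 + X)/2 = 43/4 - X/2)
l = -104/21 (l = -3 + (30/(-10) + 22/21) = -3 + (30*(-1/10) + 22*(1/21)) = -3 + (-3 + 22/21) = -3 - 41/21 = -104/21 ≈ -4.9524)
t(q) = -104/21
t(68) - N(45, -37) = -104/21 - (43/4 - 1/2*45) = -104/21 - (43/4 - 45/2) = -104/21 - 1*(-47/4) = -104/21 + 47/4 = 571/84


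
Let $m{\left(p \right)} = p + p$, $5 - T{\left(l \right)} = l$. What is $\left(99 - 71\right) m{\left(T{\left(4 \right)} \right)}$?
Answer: $56$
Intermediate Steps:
$T{\left(l \right)} = 5 - l$
$m{\left(p \right)} = 2 p$
$\left(99 - 71\right) m{\left(T{\left(4 \right)} \right)} = \left(99 - 71\right) 2 \left(5 - 4\right) = 28 \cdot 2 \left(5 - 4\right) = 28 \cdot 2 \cdot 1 = 28 \cdot 2 = 56$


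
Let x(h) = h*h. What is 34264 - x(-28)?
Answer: 33480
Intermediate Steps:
x(h) = h²
34264 - x(-28) = 34264 - 1*(-28)² = 34264 - 1*784 = 34264 - 784 = 33480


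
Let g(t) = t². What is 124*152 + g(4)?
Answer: 18864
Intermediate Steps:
124*152 + g(4) = 124*152 + 4² = 18848 + 16 = 18864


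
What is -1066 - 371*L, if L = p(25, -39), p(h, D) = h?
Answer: -10341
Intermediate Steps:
L = 25
-1066 - 371*L = -1066 - 371*25 = -1066 - 9275 = -10341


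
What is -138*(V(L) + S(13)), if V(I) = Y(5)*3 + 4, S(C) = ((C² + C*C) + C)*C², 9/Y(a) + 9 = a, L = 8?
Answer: -16371285/2 ≈ -8.1856e+6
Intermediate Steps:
Y(a) = 9/(-9 + a)
S(C) = C²*(C + 2*C²) (S(C) = ((C² + C²) + C)*C² = (2*C² + C)*C² = (C + 2*C²)*C² = C²*(C + 2*C²))
V(I) = -11/4 (V(I) = (9/(-9 + 5))*3 + 4 = (9/(-4))*3 + 4 = (9*(-¼))*3 + 4 = -9/4*3 + 4 = -27/4 + 4 = -11/4)
-138*(V(L) + S(13)) = -138*(-11/4 + 13³*(1 + 2*13)) = -138*(-11/4 + 2197*(1 + 26)) = -138*(-11/4 + 2197*27) = -138*(-11/4 + 59319) = -138*237265/4 = -16371285/2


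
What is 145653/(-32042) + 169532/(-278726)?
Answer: -23014711211/4465469246 ≈ -5.1539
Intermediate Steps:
145653/(-32042) + 169532/(-278726) = 145653*(-1/32042) + 169532*(-1/278726) = -145653/32042 - 84766/139363 = -23014711211/4465469246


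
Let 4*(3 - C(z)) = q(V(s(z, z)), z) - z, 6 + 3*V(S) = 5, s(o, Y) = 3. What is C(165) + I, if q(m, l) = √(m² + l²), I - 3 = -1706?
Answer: -6635/4 - √245026/12 ≈ -1700.0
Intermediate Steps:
I = -1703 (I = 3 - 1706 = -1703)
V(S) = -⅓ (V(S) = -2 + (⅓)*5 = -2 + 5/3 = -⅓)
q(m, l) = √(l² + m²)
C(z) = 3 - √(⅑ + z²)/4 + z/4 (C(z) = 3 - (√(z² + (-⅓)²) - z)/4 = 3 - (√(z² + ⅑) - z)/4 = 3 - (√(⅑ + z²) - z)/4 = 3 + (-√(⅑ + z²)/4 + z/4) = 3 - √(⅑ + z²)/4 + z/4)
C(165) + I = (3 - √(1 + 9*165²)/12 + (¼)*165) - 1703 = (3 - √(1 + 9*27225)/12 + 165/4) - 1703 = (3 - √(1 + 245025)/12 + 165/4) - 1703 = (3 - √245026/12 + 165/4) - 1703 = (177/4 - √245026/12) - 1703 = -6635/4 - √245026/12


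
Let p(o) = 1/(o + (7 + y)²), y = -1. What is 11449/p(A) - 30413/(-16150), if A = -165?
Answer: -1403073161/950 ≈ -1.4769e+6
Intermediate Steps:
p(o) = 1/(36 + o) (p(o) = 1/(o + (7 - 1)²) = 1/(o + 6²) = 1/(o + 36) = 1/(36 + o))
11449/p(A) - 30413/(-16150) = 11449/(1/(36 - 165)) - 30413/(-16150) = 11449/(1/(-129)) - 30413*(-1/16150) = 11449/(-1/129) + 1789/950 = 11449*(-129) + 1789/950 = -1476921 + 1789/950 = -1403073161/950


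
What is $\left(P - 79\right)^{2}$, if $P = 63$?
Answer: $256$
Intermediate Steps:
$\left(P - 79\right)^{2} = \left(63 - 79\right)^{2} = \left(-16\right)^{2} = 256$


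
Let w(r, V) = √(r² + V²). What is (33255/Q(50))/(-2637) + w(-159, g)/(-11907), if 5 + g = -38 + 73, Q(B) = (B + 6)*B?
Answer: -739/164080 - √2909/3969 ≈ -0.018093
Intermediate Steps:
Q(B) = B*(6 + B) (Q(B) = (6 + B)*B = B*(6 + B))
g = 30 (g = -5 + (-38 + 73) = -5 + 35 = 30)
w(r, V) = √(V² + r²)
(33255/Q(50))/(-2637) + w(-159, g)/(-11907) = (33255/((50*(6 + 50))))/(-2637) + √(30² + (-159)²)/(-11907) = (33255/((50*56)))*(-1/2637) + √(900 + 25281)*(-1/11907) = (33255/2800)*(-1/2637) + √26181*(-1/11907) = (33255*(1/2800))*(-1/2637) + (3*√2909)*(-1/11907) = (6651/560)*(-1/2637) - √2909/3969 = -739/164080 - √2909/3969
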